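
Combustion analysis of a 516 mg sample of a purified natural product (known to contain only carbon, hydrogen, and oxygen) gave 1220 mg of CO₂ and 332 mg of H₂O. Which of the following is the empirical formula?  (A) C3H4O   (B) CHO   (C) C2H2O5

mol C = 1.22 g CO₂ ÷ 44.009 g/mol = 0.02772 mol
mol H = 2 × 0.332 g H₂O ÷ 18.015 g/mol = 0.03686 mol
mass O = 0.516 − (0.3330 + 0.03715) = 0.1459 g → mol O = 0.1459 ÷ 15.999 = 0.009118 mol
Divide by the smallest (0.009118 mol): C 3.040, H 4.042, O 1.000

(A) C3H4O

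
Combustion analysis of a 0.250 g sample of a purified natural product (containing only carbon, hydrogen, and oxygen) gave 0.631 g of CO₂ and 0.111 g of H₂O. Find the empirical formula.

C7H6O2

mol C = 0.631 g CO₂ ÷ 44.009 g/mol = 0.01434 mol
mol H = 2 × 0.111 g H₂O ÷ 18.015 g/mol = 0.01232 mol
mass O = 0.250 − (0.1722 + 0.01242) = 0.06536 g → mol O = 0.06536 ÷ 15.999 = 0.004086 mol
Divide by the smallest (0.004086 mol): C 3.509, H 3.016, O 1.000
Multiplying each by 2 gives whole numbers: C 7.02, H 6.03, O 2.00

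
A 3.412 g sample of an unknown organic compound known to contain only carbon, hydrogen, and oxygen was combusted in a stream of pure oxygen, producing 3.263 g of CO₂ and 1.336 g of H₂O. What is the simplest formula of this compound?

CH2O2

mol C = 3.263 g CO₂ ÷ 44.009 g/mol = 0.074144 mol
mol H = 2 × 1.336 g H₂O ÷ 18.015 g/mol = 0.14832 mol
mass O = 3.412 − (0.89054 + 0.14951) = 2.3719 g → mol O = 2.3719 ÷ 15.999 = 0.14826 mol
Divide by the smallest (0.074144 mol): C 1.000, H 2.000, O 2.000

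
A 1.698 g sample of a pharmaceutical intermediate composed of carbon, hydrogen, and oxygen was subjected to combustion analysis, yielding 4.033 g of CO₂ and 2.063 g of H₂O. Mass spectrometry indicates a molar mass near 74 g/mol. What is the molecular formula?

C4H10O

mol C = 4.033 g CO₂ ÷ 44.009 g/mol = 0.091640 mol
mol H = 2 × 2.063 g H₂O ÷ 18.015 g/mol = 0.22903 mol
mass O = 1.698 − (1.1007 + 0.23086) = 0.36644 g → mol O = 0.36644 ÷ 15.999 = 0.022904 mol
Divide by the smallest (0.022904 mol): C 4.001, H 10.000, O 1.000
Empirical formula: C4H10O
Empirical-formula mass = 74.12 g/mol; 74 ÷ 74.12 ≈ 1, so the molecular formula is C4H10O.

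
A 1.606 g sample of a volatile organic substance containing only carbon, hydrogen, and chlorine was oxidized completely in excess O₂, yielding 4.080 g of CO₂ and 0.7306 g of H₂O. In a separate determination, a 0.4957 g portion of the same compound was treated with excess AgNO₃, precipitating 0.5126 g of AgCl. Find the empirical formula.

mol C = 4.080 g CO₂ ÷ 44.009 g/mol = 0.092708 mol
mol H = 2 × 0.7306 g H₂O ÷ 18.015 g/mol = 0.081110 mol
From the AgCl data: mol Cl per gram of compound = (0.5126 ÷ 143.318) ÷ 0.4957 = 0.0072154 mol/g, so in the 1.606 g combustion sample mol Cl = 0.011588 mol
Divide by the smallest (0.011588 mol): C 8.000, H 7.000, Cl 1.000

C8H7Cl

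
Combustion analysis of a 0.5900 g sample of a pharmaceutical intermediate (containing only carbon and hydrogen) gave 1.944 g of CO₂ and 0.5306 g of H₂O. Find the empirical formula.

C3H4

mol C = 1.944 g CO₂ ÷ 44.009 g/mol = 0.044173 mol
mol H = 2 × 0.5306 g H₂O ÷ 18.015 g/mol = 0.058906 mol
Divide by the smallest (0.044173 mol): C 1.000, H 1.334
Multiplying each by 3 gives whole numbers: C 3.00, H 4.00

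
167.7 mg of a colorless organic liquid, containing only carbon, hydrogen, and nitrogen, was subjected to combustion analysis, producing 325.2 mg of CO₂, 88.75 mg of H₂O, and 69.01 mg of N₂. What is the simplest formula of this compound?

mol C = 0.3252 g CO₂ ÷ 44.009 g/mol = 0.0073894 mol
mol H = 2 × 0.08875 g H₂O ÷ 18.015 g/mol = 0.0098529 mol
mol N = 2 × 0.06901 g N₂ ÷ 28.014 g/mol = 0.0049268 mol
Divide by the smallest (0.0049268 mol): C 1.500, H 2.000, N 1.000
Multiplying each by 2 gives whole numbers: C 3.00, H 4.00, N 2.00

C3H4N2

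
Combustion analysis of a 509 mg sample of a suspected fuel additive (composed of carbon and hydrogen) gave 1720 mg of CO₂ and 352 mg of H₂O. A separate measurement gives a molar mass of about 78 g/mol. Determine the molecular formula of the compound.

C6H6

mol C = 1.72 g CO₂ ÷ 44.009 g/mol = 0.03908 mol
mol H = 2 × 0.352 g H₂O ÷ 18.015 g/mol = 0.03908 mol
Divide by the smallest (0.03908 mol): C 1.000, H 1.000
Empirical formula: CH
Empirical-formula mass = 13.02 g/mol; 78 ÷ 13.02 ≈ 6, so the molecular formula is C6H6.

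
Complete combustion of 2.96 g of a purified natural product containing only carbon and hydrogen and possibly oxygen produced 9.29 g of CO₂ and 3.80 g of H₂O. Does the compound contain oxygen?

no

mol C = 9.29 g CO₂ ÷ 44.009 g/mol = 0.2111 mol
mol H = 2 × 3.80 g H₂O ÷ 18.015 g/mol = 0.4219 mol
C and H together account for 2.961 g — essentially the entire 2.96 g sample — so the compound contains no oxygen.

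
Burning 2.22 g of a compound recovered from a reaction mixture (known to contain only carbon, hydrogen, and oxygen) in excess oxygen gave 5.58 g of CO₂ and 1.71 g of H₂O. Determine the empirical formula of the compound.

C4H6O

mol C = 5.58 g CO₂ ÷ 44.009 g/mol = 0.1268 mol
mol H = 2 × 1.71 g H₂O ÷ 18.015 g/mol = 0.1898 mol
mass O = 2.22 − (1.523 + 0.1914) = 0.5057 g → mol O = 0.5057 ÷ 15.999 = 0.03161 mol
Divide by the smallest (0.03161 mol): C 4.011, H 6.006, O 1.000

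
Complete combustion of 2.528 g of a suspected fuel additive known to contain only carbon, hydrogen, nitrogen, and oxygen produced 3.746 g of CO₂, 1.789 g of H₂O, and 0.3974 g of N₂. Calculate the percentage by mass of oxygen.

35.92%

mol C = 3.746 g CO₂ ÷ 44.009 g/mol = 0.085119 mol
mol H = 2 × 1.789 g H₂O ÷ 18.015 g/mol = 0.19861 mol
mol N = 2 × 0.3974 g N₂ ÷ 28.014 g/mol = 0.028372 mol
mass O = 2.528 − (1.0224 + 0.20020 + 0.39740) = 0.90804 g → mol O = 0.90804 ÷ 15.999 = 0.056756 mol
mass % O = 0.90804 g ÷ 2.528 g × 100%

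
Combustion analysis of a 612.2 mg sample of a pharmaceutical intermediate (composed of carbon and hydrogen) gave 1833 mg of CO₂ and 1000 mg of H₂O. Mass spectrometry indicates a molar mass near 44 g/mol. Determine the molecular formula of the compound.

mol C = 1.833 g CO₂ ÷ 44.009 g/mol = 0.041651 mol
mol H = 2 × 1.000 g H₂O ÷ 18.015 g/mol = 0.11102 mol
Divide by the smallest (0.041651 mol): C 1.000, H 2.665
Multiplying each by 3 gives whole numbers: C 3.00, H 8.00
Empirical formula: C3H8
Empirical-formula mass = 44.10 g/mol; 44 ÷ 44.10 ≈ 1, so the molecular formula is C3H8.

C3H8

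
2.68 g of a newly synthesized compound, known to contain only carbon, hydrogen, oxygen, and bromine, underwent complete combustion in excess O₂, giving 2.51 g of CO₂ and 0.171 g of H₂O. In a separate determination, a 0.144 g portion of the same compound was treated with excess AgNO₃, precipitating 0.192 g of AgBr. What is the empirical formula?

C6H2Br2O3

mol C = 2.51 g CO₂ ÷ 44.009 g/mol = 0.05703 mol
mol H = 2 × 0.171 g H₂O ÷ 18.015 g/mol = 0.01898 mol
From the AgBr data: mol Br per gram of compound = (0.192 ÷ 187.772) ÷ 0.144 = 0.007101 mol/g, so in the 2.68 g combustion sample mol Br = 0.01903 mol
mass O = 2.68 − (0.6850 + 0.01914 + 1.521) = 0.4552 g → mol O = 0.4552 ÷ 15.999 = 0.02845 mol
Divide by the smallest (0.01898 mol): C 3.004, H 1.000, Br 1.002, O 1.499
Multiplying each by 2 gives whole numbers: C 6.01, H 2.00, Br 2.00, O 3.00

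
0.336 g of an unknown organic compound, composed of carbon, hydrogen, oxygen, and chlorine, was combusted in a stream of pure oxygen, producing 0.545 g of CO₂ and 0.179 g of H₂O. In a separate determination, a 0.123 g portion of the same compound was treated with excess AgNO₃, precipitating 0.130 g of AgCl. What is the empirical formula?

mol C = 0.545 g CO₂ ÷ 44.009 g/mol = 0.01238 mol
mol H = 2 × 0.179 g H₂O ÷ 18.015 g/mol = 0.01987 mol
From the AgCl data: mol Cl per gram of compound = (0.130 ÷ 143.318) ÷ 0.123 = 0.007375 mol/g, so in the 0.336 g combustion sample mol Cl = 0.002478 mol
mass O = 0.336 − (0.1487 + 0.02003 + 0.08784) = 0.07939 g → mol O = 0.07939 ÷ 15.999 = 0.004962 mol
Divide by the smallest (0.002478 mol): C 4.998, H 8.020, Cl 1.000, O 2.003

C5H8ClO2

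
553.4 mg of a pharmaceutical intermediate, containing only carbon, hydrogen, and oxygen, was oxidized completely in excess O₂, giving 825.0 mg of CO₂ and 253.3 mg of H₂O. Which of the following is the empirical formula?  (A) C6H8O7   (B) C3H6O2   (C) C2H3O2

mol C = 0.8250 g CO₂ ÷ 44.009 g/mol = 0.018746 mol
mol H = 2 × 0.2533 g H₂O ÷ 18.015 g/mol = 0.028121 mol
mass O = 0.5534 − (0.22516 + 0.028346) = 0.29989 g → mol O = 0.29989 ÷ 15.999 = 0.018745 mol
Divide by the smallest (0.018745 mol): C 1.000, H 1.500, O 1.000
Multiplying each by 2 gives whole numbers: C 2.00, H 3.00, O 2.00

(C) C2H3O2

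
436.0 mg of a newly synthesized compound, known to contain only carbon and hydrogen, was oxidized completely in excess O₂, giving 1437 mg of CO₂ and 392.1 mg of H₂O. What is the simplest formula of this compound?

C3H4

mol C = 1.437 g CO₂ ÷ 44.009 g/mol = 0.032652 mol
mol H = 2 × 0.3921 g H₂O ÷ 18.015 g/mol = 0.043530 mol
Divide by the smallest (0.032652 mol): C 1.000, H 1.333
Multiplying each by 3 gives whole numbers: C 3.00, H 4.00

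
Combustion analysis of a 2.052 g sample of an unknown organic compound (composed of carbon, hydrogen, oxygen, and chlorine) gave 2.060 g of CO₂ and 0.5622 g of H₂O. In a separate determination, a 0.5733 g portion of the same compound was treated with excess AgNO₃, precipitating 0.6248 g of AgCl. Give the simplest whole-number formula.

C6H8Cl2O7

mol C = 2.060 g CO₂ ÷ 44.009 g/mol = 0.046809 mol
mol H = 2 × 0.5622 g H₂O ÷ 18.015 g/mol = 0.062415 mol
From the AgCl data: mol Cl per gram of compound = (0.6248 ÷ 143.318) ÷ 0.5733 = 0.0076043 mol/g, so in the 2.052 g combustion sample mol Cl = 0.015604 mol
mass O = 2.052 − (0.56222 + 0.062914 + 0.55316) = 0.87371 g → mol O = 0.87371 ÷ 15.999 = 0.054610 mol
Divide by the smallest (0.015604 mol): C 3.000, H 4.000, Cl 1.000, O 3.500
Multiplying each by 2 gives whole numbers: C 6.00, H 8.00, Cl 2.00, O 7.00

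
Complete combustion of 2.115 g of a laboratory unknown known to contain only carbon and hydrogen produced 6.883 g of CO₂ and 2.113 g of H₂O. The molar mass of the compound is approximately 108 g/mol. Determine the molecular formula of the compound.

mol C = 6.883 g CO₂ ÷ 44.009 g/mol = 0.15640 mol
mol H = 2 × 2.113 g H₂O ÷ 18.015 g/mol = 0.23458 mol
Divide by the smallest (0.15640 mol): C 1.000, H 1.500
Multiplying each by 2 gives whole numbers: C 2.00, H 3.00
Empirical formula: C2H3
Empirical-formula mass = 27.05 g/mol; 108 ÷ 27.05 ≈ 4, so the molecular formula is C8H12.

C8H12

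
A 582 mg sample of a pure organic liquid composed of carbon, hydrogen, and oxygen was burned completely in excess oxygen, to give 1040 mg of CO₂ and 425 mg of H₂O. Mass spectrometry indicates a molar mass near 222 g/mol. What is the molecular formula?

C9H18O6

mol C = 1.04 g CO₂ ÷ 44.009 g/mol = 0.02363 mol
mol H = 2 × 0.425 g H₂O ÷ 18.015 g/mol = 0.04718 mol
mass O = 0.582 − (0.2838 + 0.04756) = 0.2506 g → mol O = 0.2506 ÷ 15.999 = 0.01566 mol
Divide by the smallest (0.01566 mol): C 1.509, H 3.012, O 1.000
Multiplying each by 2 gives whole numbers: C 3.02, H 6.02, O 2.00
Empirical formula: C3H6O2
Empirical-formula mass = 74.08 g/mol; 222 ÷ 74.08 ≈ 3, so the molecular formula is C9H18O6.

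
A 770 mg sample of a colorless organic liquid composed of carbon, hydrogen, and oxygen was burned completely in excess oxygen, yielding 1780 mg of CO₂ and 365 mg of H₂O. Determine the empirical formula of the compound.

C8H8O3

mol C = 1.78 g CO₂ ÷ 44.009 g/mol = 0.04045 mol
mol H = 2 × 0.365 g H₂O ÷ 18.015 g/mol = 0.04052 mol
mass O = 0.770 − (0.4858 + 0.04085) = 0.2434 g → mol O = 0.2434 ÷ 15.999 = 0.01521 mol
Divide by the smallest (0.01521 mol): C 2.659, H 2.664, O 1.000
Multiplying each by 3 gives whole numbers: C 7.98, H 7.99, O 3.00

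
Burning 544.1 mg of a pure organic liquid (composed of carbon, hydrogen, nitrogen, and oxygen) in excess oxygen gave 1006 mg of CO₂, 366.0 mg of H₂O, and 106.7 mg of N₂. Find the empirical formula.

C9H16N3O3

mol C = 1.006 g CO₂ ÷ 44.009 g/mol = 0.022859 mol
mol H = 2 × 0.3660 g H₂O ÷ 18.015 g/mol = 0.040633 mol
mol N = 2 × 0.1067 g N₂ ÷ 28.014 g/mol = 0.0076176 mol
mass O = 0.5441 − (0.27456 + 0.040958 + 0.10670) = 0.12188 g → mol O = 0.12188 ÷ 15.999 = 0.0076182 mol
Divide by the smallest (0.0076176 mol): C 3.001, H 5.334, N 1.000, O 1.000
Multiplying each by 3 gives whole numbers: C 9.00, H 16.00, N 3.00, O 3.00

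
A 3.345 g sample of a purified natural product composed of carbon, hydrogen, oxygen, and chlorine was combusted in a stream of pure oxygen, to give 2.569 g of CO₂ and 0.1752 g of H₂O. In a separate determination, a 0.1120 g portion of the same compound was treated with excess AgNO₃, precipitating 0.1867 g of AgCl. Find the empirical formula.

mol C = 2.569 g CO₂ ÷ 44.009 g/mol = 0.058374 mol
mol H = 2 × 0.1752 g H₂O ÷ 18.015 g/mol = 0.019450 mol
From the AgCl data: mol Cl per gram of compound = (0.1867 ÷ 143.318) ÷ 0.1120 = 0.011631 mol/g, so in the 3.345 g combustion sample mol Cl = 0.038906 mol
mass O = 3.345 − (0.70114 + 0.019606 + 1.3792) = 1.2450 g → mol O = 1.2450 ÷ 15.999 = 0.077819 mol
Divide by the smallest (0.019450 mol): C 3.001, H 1.000, Cl 2.000, O 4.001

C3HCl2O4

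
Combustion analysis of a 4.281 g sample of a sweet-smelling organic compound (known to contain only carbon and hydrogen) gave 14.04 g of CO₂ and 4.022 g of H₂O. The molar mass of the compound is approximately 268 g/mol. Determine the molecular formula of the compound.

mol C = 14.04 g CO₂ ÷ 44.009 g/mol = 0.31903 mol
mol H = 2 × 4.022 g H₂O ÷ 18.015 g/mol = 0.44652 mol
Divide by the smallest (0.31903 mol): C 1.000, H 1.400
Multiplying each by 5 gives whole numbers: C 5.00, H 7.00
Empirical formula: C5H7
Empirical-formula mass = 67.11 g/mol; 268 ÷ 67.11 ≈ 4, so the molecular formula is C20H28.

C20H28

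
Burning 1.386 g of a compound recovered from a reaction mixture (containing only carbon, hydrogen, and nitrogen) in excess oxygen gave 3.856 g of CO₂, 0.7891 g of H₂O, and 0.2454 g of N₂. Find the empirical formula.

mol C = 3.856 g CO₂ ÷ 44.009 g/mol = 0.087618 mol
mol H = 2 × 0.7891 g H₂O ÷ 18.015 g/mol = 0.087605 mol
mol N = 2 × 0.2454 g N₂ ÷ 28.014 g/mol = 0.017520 mol
Divide by the smallest (0.017520 mol): C 5.001, H 5.000, N 1.000

C5H5N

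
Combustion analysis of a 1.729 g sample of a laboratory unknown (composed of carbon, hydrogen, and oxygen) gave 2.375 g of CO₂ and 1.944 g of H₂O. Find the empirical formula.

mol C = 2.375 g CO₂ ÷ 44.009 g/mol = 0.053966 mol
mol H = 2 × 1.944 g H₂O ÷ 18.015 g/mol = 0.21582 mol
mass O = 1.729 − (0.64819 + 0.21755) = 0.86326 g → mol O = 0.86326 ÷ 15.999 = 0.053957 mol
Divide by the smallest (0.053957 mol): C 1.000, H 4.000, O 1.000

CH4O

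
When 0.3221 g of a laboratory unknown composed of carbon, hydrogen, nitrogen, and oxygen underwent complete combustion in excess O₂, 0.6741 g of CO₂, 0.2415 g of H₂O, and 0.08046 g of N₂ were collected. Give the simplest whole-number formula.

C8H14N3O

mol C = 0.6741 g CO₂ ÷ 44.009 g/mol = 0.015317 mol
mol H = 2 × 0.2415 g H₂O ÷ 18.015 g/mol = 0.026811 mol
mol N = 2 × 0.08046 g N₂ ÷ 28.014 g/mol = 0.0057443 mol
mass O = 0.3221 − (0.18398 + 0.027025 + 0.080460) = 0.030638 g → mol O = 0.030638 ÷ 15.999 = 0.0019150 mol
Divide by the smallest (0.0019150 mol): C 7.999, H 14.000, N 3.000, O 1.000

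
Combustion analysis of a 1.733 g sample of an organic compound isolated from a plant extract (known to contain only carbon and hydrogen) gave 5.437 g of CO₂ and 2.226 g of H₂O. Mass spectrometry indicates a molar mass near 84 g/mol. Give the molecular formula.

C6H12

mol C = 5.437 g CO₂ ÷ 44.009 g/mol = 0.12354 mol
mol H = 2 × 2.226 g H₂O ÷ 18.015 g/mol = 0.24713 mol
Divide by the smallest (0.12354 mol): C 1.000, H 2.000
Empirical formula: CH2
Empirical-formula mass = 14.03 g/mol; 84 ÷ 14.03 ≈ 6, so the molecular formula is C6H12.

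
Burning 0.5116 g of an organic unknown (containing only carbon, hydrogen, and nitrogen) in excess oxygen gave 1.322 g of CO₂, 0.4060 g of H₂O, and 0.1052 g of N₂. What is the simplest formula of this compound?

mol C = 1.322 g CO₂ ÷ 44.009 g/mol = 0.030039 mol
mol H = 2 × 0.4060 g H₂O ÷ 18.015 g/mol = 0.045074 mol
mol N = 2 × 0.1052 g N₂ ÷ 28.014 g/mol = 0.0075105 mol
Divide by the smallest (0.0075105 mol): C 4.000, H 6.001, N 1.000

C4H6N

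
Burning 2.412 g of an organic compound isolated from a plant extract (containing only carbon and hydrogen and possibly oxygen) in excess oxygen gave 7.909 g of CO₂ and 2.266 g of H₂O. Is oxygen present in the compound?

mol C = 7.909 g CO₂ ÷ 44.009 g/mol = 0.17971 mol
mol H = 2 × 2.266 g H₂O ÷ 18.015 g/mol = 0.25157 mol
C and H together account for 2.4121 g — essentially the entire 2.412 g sample — so the compound contains no oxygen.

no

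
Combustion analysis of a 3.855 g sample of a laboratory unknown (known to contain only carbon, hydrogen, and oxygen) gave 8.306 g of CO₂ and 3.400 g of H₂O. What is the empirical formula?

C5H10O2

mol C = 8.306 g CO₂ ÷ 44.009 g/mol = 0.18873 mol
mol H = 2 × 3.400 g H₂O ÷ 18.015 g/mol = 0.37746 mol
mass O = 3.855 − (2.2669 + 0.38048) = 1.2076 g → mol O = 1.2076 ÷ 15.999 = 0.075482 mol
Divide by the smallest (0.075482 mol): C 2.500, H 5.001, O 1.000
Multiplying each by 2 gives whole numbers: C 5.00, H 10.00, O 2.00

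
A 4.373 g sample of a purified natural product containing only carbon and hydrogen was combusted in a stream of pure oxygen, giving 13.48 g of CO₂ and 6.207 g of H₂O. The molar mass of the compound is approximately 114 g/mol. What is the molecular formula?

C8H18

mol C = 13.48 g CO₂ ÷ 44.009 g/mol = 0.30630 mol
mol H = 2 × 6.207 g H₂O ÷ 18.015 g/mol = 0.68909 mol
Divide by the smallest (0.30630 mol): C 1.000, H 2.250
Multiplying each by 4 gives whole numbers: C 4.00, H 9.00
Empirical formula: C4H9
Empirical-formula mass = 57.12 g/mol; 114 ÷ 57.12 ≈ 2, so the molecular formula is C8H18.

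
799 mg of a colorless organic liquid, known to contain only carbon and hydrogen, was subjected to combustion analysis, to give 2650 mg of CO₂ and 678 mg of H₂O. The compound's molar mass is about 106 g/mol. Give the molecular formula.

C8H10

mol C = 2.65 g CO₂ ÷ 44.009 g/mol = 0.06021 mol
mol H = 2 × 0.678 g H₂O ÷ 18.015 g/mol = 0.07527 mol
Divide by the smallest (0.06021 mol): C 1.000, H 1.250
Multiplying each by 4 gives whole numbers: C 4.00, H 5.00
Empirical formula: C4H5
Empirical-formula mass = 53.08 g/mol; 106 ÷ 53.08 ≈ 2, so the molecular formula is C8H10.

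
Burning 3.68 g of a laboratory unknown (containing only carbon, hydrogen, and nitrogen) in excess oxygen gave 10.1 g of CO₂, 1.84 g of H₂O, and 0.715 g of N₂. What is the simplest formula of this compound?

mol C = 10.1 g CO₂ ÷ 44.009 g/mol = 0.2295 mol
mol H = 2 × 1.84 g H₂O ÷ 18.015 g/mol = 0.2043 mol
mol N = 2 × 0.715 g N₂ ÷ 28.014 g/mol = 0.05105 mol
Divide by the smallest (0.05105 mol): C 4.496, H 4.002, N 1.000
Multiplying each by 2 gives whole numbers: C 8.99, H 8.00, N 2.00

C9H8N2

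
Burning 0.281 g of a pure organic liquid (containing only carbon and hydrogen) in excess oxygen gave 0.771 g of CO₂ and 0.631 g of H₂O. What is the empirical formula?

CH4

mol C = 0.771 g CO₂ ÷ 44.009 g/mol = 0.01752 mol
mol H = 2 × 0.631 g H₂O ÷ 18.015 g/mol = 0.07005 mol
Divide by the smallest (0.01752 mol): C 1.000, H 3.999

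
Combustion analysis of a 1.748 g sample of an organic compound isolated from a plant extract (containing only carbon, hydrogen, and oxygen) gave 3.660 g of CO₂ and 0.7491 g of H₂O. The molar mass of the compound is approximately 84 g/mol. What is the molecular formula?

mol C = 3.660 g CO₂ ÷ 44.009 g/mol = 0.083165 mol
mol H = 2 × 0.7491 g H₂O ÷ 18.015 g/mol = 0.083164 mol
mass O = 1.748 − (0.99889 + 0.083829) = 0.66528 g → mol O = 0.66528 ÷ 15.999 = 0.041582 mol
Divide by the smallest (0.041582 mol): C 2.000, H 2.000, O 1.000
Empirical formula: C2H2O
Empirical-formula mass = 42.04 g/mol; 84 ÷ 42.04 ≈ 2, so the molecular formula is C4H4O2.

C4H4O2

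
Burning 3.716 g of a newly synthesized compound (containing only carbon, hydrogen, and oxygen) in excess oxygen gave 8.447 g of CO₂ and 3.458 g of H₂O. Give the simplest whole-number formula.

mol C = 8.447 g CO₂ ÷ 44.009 g/mol = 0.19194 mol
mol H = 2 × 3.458 g H₂O ÷ 18.015 g/mol = 0.38390 mol
mass O = 3.716 − (2.3054 + 0.38697) = 1.0237 g → mol O = 1.0237 ÷ 15.999 = 0.063983 mol
Divide by the smallest (0.063983 mol): C 3.000, H 6.000, O 1.000

C3H6O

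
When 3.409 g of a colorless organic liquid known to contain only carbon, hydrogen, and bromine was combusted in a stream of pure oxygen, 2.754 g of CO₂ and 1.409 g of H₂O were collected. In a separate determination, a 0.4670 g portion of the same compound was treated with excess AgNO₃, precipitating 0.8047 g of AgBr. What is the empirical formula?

mol C = 2.754 g CO₂ ÷ 44.009 g/mol = 0.062578 mol
mol H = 2 × 1.409 g H₂O ÷ 18.015 g/mol = 0.15643 mol
From the AgBr data: mol Br per gram of compound = (0.8047 ÷ 187.772) ÷ 0.4670 = 0.0091767 mol/g, so in the 3.409 g combustion sample mol Br = 0.031283 mol
Divide by the smallest (0.031283 mol): C 2.000, H 5.000, Br 1.000

C2H5Br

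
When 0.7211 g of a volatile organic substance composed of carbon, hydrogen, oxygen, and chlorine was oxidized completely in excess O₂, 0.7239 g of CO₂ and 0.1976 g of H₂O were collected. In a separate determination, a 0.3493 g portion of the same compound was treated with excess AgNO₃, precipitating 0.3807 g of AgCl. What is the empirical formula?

C6H8Cl2O7

mol C = 0.7239 g CO₂ ÷ 44.009 g/mol = 0.016449 mol
mol H = 2 × 0.1976 g H₂O ÷ 18.015 g/mol = 0.021937 mol
From the AgCl data: mol Cl per gram of compound = (0.3807 ÷ 143.318) ÷ 0.3493 = 0.0076047 mol/g, so in the 0.7211 g combustion sample mol Cl = 0.0054838 mol
mass O = 0.7211 − (0.19757 + 0.022113 + 0.19440) = 0.30702 g → mol O = 0.30702 ÷ 15.999 = 0.019190 mol
Divide by the smallest (0.0054838 mol): C 3.000, H 4.000, Cl 1.000, O 3.499
Multiplying each by 2 gives whole numbers: C 6.00, H 8.00, Cl 2.00, O 7.00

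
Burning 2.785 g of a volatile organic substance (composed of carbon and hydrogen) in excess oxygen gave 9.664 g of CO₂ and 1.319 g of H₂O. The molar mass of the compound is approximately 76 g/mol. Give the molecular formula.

mol C = 9.664 g CO₂ ÷ 44.009 g/mol = 0.21959 mol
mol H = 2 × 1.319 g H₂O ÷ 18.015 g/mol = 0.14643 mol
Divide by the smallest (0.14643 mol): C 1.500, H 1.000
Multiplying each by 2 gives whole numbers: C 3.00, H 2.00
Empirical formula: C3H2
Empirical-formula mass = 38.05 g/mol; 76 ÷ 38.05 ≈ 2, so the molecular formula is C6H4.

C6H4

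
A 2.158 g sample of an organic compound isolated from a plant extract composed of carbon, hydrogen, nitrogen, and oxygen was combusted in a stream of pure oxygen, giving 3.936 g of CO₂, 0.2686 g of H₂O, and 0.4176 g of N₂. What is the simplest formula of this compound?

C9H3N3O4

mol C = 3.936 g CO₂ ÷ 44.009 g/mol = 0.089436 mol
mol H = 2 × 0.2686 g H₂O ÷ 18.015 g/mol = 0.029820 mol
mol N = 2 × 0.4176 g N₂ ÷ 28.014 g/mol = 0.029814 mol
mass O = 2.158 − (1.0742 + 0.030058 + 0.41760) = 0.63612 g → mol O = 0.63612 ÷ 15.999 = 0.039760 mol
Divide by the smallest (0.029814 mol): C 3.000, H 1.000, N 1.000, O 1.334
Multiplying each by 3 gives whole numbers: C 9.00, H 3.00, N 3.00, O 4.00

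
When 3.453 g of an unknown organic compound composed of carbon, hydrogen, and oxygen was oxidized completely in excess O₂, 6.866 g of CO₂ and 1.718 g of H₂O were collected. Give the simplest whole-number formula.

mol C = 6.866 g CO₂ ÷ 44.009 g/mol = 0.15601 mol
mol H = 2 × 1.718 g H₂O ÷ 18.015 g/mol = 0.19073 mol
mass O = 3.453 − (1.8739 + 0.19226) = 1.3869 g → mol O = 1.3869 ÷ 15.999 = 0.086685 mol
Divide by the smallest (0.086685 mol): C 1.800, H 2.200, O 1.000
Multiplying each by 5 gives whole numbers: C 9.00, H 11.00, O 5.00

C9H11O5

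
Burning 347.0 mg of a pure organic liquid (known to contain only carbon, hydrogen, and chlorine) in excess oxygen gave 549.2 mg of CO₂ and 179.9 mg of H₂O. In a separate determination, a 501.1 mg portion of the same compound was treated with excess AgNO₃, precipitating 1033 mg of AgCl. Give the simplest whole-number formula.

C5H8Cl2

mol C = 0.5492 g CO₂ ÷ 44.009 g/mol = 0.012479 mol
mol H = 2 × 0.1799 g H₂O ÷ 18.015 g/mol = 0.019972 mol
From the AgCl data: mol Cl per gram of compound = (1.033 ÷ 143.318) ÷ 0.5011 = 0.014384 mol/g, so in the 0.3470 g combustion sample mol Cl = 0.0049912 mol
Divide by the smallest (0.0049912 mol): C 2.500, H 4.001, Cl 1.000
Multiplying each by 2 gives whole numbers: C 5.00, H 8.00, Cl 2.00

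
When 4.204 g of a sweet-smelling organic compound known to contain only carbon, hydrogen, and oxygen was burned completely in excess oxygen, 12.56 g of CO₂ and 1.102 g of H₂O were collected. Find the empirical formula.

mol C = 12.56 g CO₂ ÷ 44.009 g/mol = 0.28540 mol
mol H = 2 × 1.102 g H₂O ÷ 18.015 g/mol = 0.12234 mol
mass O = 4.204 − (3.4279 + 0.12332) = 0.65279 g → mol O = 0.65279 ÷ 15.999 = 0.040802 mol
Divide by the smallest (0.040802 mol): C 6.995, H 2.998, O 1.000

C7H3O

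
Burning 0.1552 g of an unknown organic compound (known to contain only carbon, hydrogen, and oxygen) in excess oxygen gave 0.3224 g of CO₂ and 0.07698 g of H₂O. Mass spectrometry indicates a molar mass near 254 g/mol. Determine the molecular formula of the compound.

mol C = 0.3224 g CO₂ ÷ 44.009 g/mol = 0.0073258 mol
mol H = 2 × 0.07698 g H₂O ÷ 18.015 g/mol = 0.0085462 mol
mass O = 0.1552 − (0.087990 + 0.0086146) = 0.058596 g → mol O = 0.058596 ÷ 15.999 = 0.0036625 mol
Divide by the smallest (0.0036625 mol): C 2.000, H 2.333, O 1.000
Multiplying each by 3 gives whole numbers: C 6.00, H 7.00, O 3.00
Empirical formula: C6H7O3
Empirical-formula mass = 127.12 g/mol; 254 ÷ 127.12 ≈ 2, so the molecular formula is C12H14O6.

C12H14O6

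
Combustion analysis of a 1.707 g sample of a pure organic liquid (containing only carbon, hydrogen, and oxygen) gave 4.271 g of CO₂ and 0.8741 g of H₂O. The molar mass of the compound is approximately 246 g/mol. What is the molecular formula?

mol C = 4.271 g CO₂ ÷ 44.009 g/mol = 0.097048 mol
mol H = 2 × 0.8741 g H₂O ÷ 18.015 g/mol = 0.097041 mol
mass O = 1.707 − (1.1656 + 0.097818) = 0.44353 g → mol O = 0.44353 ÷ 15.999 = 0.027723 mol
Divide by the smallest (0.027723 mol): C 3.501, H 3.500, O 1.000
Multiplying each by 2 gives whole numbers: C 7.00, H 7.00, O 2.00
Empirical formula: C7H7O2
Empirical-formula mass = 123.13 g/mol; 246 ÷ 123.13 ≈ 2, so the molecular formula is C14H14O4.

C14H14O4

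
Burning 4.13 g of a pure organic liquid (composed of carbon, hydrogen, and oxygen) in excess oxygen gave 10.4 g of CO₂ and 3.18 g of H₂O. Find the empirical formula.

mol C = 10.4 g CO₂ ÷ 44.009 g/mol = 0.2363 mol
mol H = 2 × 3.18 g H₂O ÷ 18.015 g/mol = 0.3530 mol
mass O = 4.13 − (2.838 + 0.3559) = 0.9358 g → mol O = 0.9358 ÷ 15.999 = 0.05849 mol
Divide by the smallest (0.05849 mol): C 4.040, H 6.036, O 1.000

C4H6O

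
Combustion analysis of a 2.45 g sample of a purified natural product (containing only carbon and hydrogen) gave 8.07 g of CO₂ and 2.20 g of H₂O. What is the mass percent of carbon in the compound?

89.9%

mol C = 8.07 g CO₂ ÷ 44.009 g/mol = 0.1834 mol
mol H = 2 × 2.20 g H₂O ÷ 18.015 g/mol = 0.2442 mol
mass % C = 2.202 g ÷ 2.45 g × 100%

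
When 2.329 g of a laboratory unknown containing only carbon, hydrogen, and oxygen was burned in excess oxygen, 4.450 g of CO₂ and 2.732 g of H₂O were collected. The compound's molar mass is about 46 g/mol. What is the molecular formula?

mol C = 4.450 g CO₂ ÷ 44.009 g/mol = 0.10112 mol
mol H = 2 × 2.732 g H₂O ÷ 18.015 g/mol = 0.30330 mol
mass O = 2.329 − (1.2145 + 0.30573) = 0.80877 g → mol O = 0.80877 ÷ 15.999 = 0.050551 mol
Divide by the smallest (0.050551 mol): C 2.000, H 6.000, O 1.000
Empirical formula: C2H6O
Empirical-formula mass = 46.07 g/mol; 46 ÷ 46.07 ≈ 1, so the molecular formula is C2H6O.

C2H6O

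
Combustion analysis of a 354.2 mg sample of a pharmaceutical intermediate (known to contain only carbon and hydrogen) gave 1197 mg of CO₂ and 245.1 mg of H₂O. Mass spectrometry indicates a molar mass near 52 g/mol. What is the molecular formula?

mol C = 1.197 g CO₂ ÷ 44.009 g/mol = 0.027199 mol
mol H = 2 × 0.2451 g H₂O ÷ 18.015 g/mol = 0.027211 mol
Divide by the smallest (0.027199 mol): C 1.000, H 1.000
Empirical formula: CH
Empirical-formula mass = 13.02 g/mol; 52 ÷ 13.02 ≈ 4, so the molecular formula is C4H4.

C4H4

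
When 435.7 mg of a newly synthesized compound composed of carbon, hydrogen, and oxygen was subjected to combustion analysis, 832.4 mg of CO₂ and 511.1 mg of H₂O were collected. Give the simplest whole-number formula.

C2H6O

mol C = 0.8324 g CO₂ ÷ 44.009 g/mol = 0.018914 mol
mol H = 2 × 0.5111 g H₂O ÷ 18.015 g/mol = 0.056742 mol
mass O = 0.4357 − (0.22718 + 0.057196) = 0.15132 g → mol O = 0.15132 ÷ 15.999 = 0.0094584 mol
Divide by the smallest (0.0094584 mol): C 2.000, H 5.999, O 1.000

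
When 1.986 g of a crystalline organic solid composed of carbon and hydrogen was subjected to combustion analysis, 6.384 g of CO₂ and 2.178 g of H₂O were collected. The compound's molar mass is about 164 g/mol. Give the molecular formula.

C12H20

mol C = 6.384 g CO₂ ÷ 44.009 g/mol = 0.14506 mol
mol H = 2 × 2.178 g H₂O ÷ 18.015 g/mol = 0.24180 mol
Divide by the smallest (0.14506 mol): C 1.000, H 1.667
Multiplying each by 3 gives whole numbers: C 3.00, H 5.00
Empirical formula: C3H5
Empirical-formula mass = 41.07 g/mol; 164 ÷ 41.07 ≈ 4, so the molecular formula is C12H20.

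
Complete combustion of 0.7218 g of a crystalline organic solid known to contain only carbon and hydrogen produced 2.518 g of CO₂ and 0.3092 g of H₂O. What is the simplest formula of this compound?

C5H3

mol C = 2.518 g CO₂ ÷ 44.009 g/mol = 0.057216 mol
mol H = 2 × 0.3092 g H₂O ÷ 18.015 g/mol = 0.034327 mol
Divide by the smallest (0.034327 mol): C 1.667, H 1.000
Multiplying each by 3 gives whole numbers: C 5.00, H 3.00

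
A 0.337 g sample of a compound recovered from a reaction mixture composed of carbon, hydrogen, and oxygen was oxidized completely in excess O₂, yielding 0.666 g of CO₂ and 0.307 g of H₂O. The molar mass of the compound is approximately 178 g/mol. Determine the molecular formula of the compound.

C8H18O4

mol C = 0.666 g CO₂ ÷ 44.009 g/mol = 0.01513 mol
mol H = 2 × 0.307 g H₂O ÷ 18.015 g/mol = 0.03408 mol
mass O = 0.337 − (0.1818 + 0.03436) = 0.1209 g → mol O = 0.1209 ÷ 15.999 = 0.007555 mol
Divide by the smallest (0.007555 mol): C 2.003, H 4.511, O 1.000
Multiplying each by 2 gives whole numbers: C 4.01, H 9.02, O 2.00
Empirical formula: C4H9O2
Empirical-formula mass = 89.11 g/mol; 178 ÷ 89.11 ≈ 2, so the molecular formula is C8H18O4.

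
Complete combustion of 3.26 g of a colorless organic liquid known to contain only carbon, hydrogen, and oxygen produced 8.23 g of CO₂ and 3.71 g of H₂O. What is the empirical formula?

mol C = 8.23 g CO₂ ÷ 44.009 g/mol = 0.1870 mol
mol H = 2 × 3.71 g H₂O ÷ 18.015 g/mol = 0.4119 mol
mass O = 3.26 − (2.246 + 0.4152) = 0.5987 g → mol O = 0.5987 ÷ 15.999 = 0.03742 mol
Divide by the smallest (0.03742 mol): C 4.998, H 11.007, O 1.000

C5H11O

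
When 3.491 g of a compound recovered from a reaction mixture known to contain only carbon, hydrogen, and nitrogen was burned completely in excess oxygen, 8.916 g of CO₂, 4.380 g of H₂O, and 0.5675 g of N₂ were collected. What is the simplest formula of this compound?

C5H12N

mol C = 8.916 g CO₂ ÷ 44.009 g/mol = 0.20259 mol
mol H = 2 × 4.380 g H₂O ÷ 18.015 g/mol = 0.48626 mol
mol N = 2 × 0.5675 g N₂ ÷ 28.014 g/mol = 0.040515 mol
Divide by the smallest (0.040515 mol): C 5.000, H 12.002, N 1.000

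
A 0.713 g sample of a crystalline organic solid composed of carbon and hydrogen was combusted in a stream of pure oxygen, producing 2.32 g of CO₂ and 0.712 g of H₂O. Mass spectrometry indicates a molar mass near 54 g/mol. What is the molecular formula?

mol C = 2.32 g CO₂ ÷ 44.009 g/mol = 0.05272 mol
mol H = 2 × 0.712 g H₂O ÷ 18.015 g/mol = 0.07905 mol
Divide by the smallest (0.05272 mol): C 1.000, H 1.499
Multiplying each by 2 gives whole numbers: C 2.00, H 3.00
Empirical formula: C2H3
Empirical-formula mass = 27.05 g/mol; 54 ÷ 27.05 ≈ 2, so the molecular formula is C4H6.

C4H6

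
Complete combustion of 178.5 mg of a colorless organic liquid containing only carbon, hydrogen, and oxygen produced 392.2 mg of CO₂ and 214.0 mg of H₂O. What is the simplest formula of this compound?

mol C = 0.3922 g CO₂ ÷ 44.009 g/mol = 0.0089118 mol
mol H = 2 × 0.2140 g H₂O ÷ 18.015 g/mol = 0.023758 mol
mass O = 0.1785 − (0.10704 + 0.023948) = 0.047512 g → mol O = 0.047512 ÷ 15.999 = 0.0029697 mol
Divide by the smallest (0.0029697 mol): C 3.001, H 8.000, O 1.000

C3H8O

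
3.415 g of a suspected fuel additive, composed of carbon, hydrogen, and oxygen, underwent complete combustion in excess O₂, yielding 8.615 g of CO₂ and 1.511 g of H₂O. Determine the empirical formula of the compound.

mol C = 8.615 g CO₂ ÷ 44.009 g/mol = 0.19576 mol
mol H = 2 × 1.511 g H₂O ÷ 18.015 g/mol = 0.16775 mol
mass O = 3.415 − (2.3512 + 0.16909) = 0.89469 g → mol O = 0.89469 ÷ 15.999 = 0.055922 mol
Divide by the smallest (0.055922 mol): C 3.501, H 3.000, O 1.000
Multiplying each by 2 gives whole numbers: C 7.00, H 6.00, O 2.00

C7H6O2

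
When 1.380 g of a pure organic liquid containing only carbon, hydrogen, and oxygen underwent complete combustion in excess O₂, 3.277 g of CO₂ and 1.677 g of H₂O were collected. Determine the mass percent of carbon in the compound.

mol C = 3.277 g CO₂ ÷ 44.009 g/mol = 0.074462 mol
mol H = 2 × 1.677 g H₂O ÷ 18.015 g/mol = 0.18618 mol
mass O = 1.380 − (0.89436 + 0.18767) = 0.29797 g → mol O = 0.29797 ÷ 15.999 = 0.018624 mol
mass % C = 0.89436 g ÷ 1.380 g × 100%

64.81%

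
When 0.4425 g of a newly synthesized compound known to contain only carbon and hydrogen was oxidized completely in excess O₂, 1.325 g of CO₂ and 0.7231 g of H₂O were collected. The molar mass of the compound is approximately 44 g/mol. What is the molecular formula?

mol C = 1.325 g CO₂ ÷ 44.009 g/mol = 0.030107 mol
mol H = 2 × 0.7231 g H₂O ÷ 18.015 g/mol = 0.080278 mol
Divide by the smallest (0.030107 mol): C 1.000, H 2.666
Multiplying each by 3 gives whole numbers: C 3.00, H 8.00
Empirical formula: C3H8
Empirical-formula mass = 44.10 g/mol; 44 ÷ 44.10 ≈ 1, so the molecular formula is C3H8.

C3H8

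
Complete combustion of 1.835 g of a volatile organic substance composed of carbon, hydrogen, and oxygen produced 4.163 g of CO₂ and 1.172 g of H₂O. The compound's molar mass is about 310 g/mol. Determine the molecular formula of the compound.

mol C = 4.163 g CO₂ ÷ 44.009 g/mol = 0.094594 mol
mol H = 2 × 1.172 g H₂O ÷ 18.015 g/mol = 0.13011 mol
mass O = 1.835 − (1.1362 + 0.13115) = 0.56767 g → mol O = 0.56767 ÷ 15.999 = 0.035482 mol
Divide by the smallest (0.035482 mol): C 2.666, H 3.667, O 1.000
Multiplying each by 3 gives whole numbers: C 8.00, H 11.00, O 3.00
Empirical formula: C8H11O3
Empirical-formula mass = 155.17 g/mol; 310 ÷ 155.17 ≈ 2, so the molecular formula is C16H22O6.

C16H22O6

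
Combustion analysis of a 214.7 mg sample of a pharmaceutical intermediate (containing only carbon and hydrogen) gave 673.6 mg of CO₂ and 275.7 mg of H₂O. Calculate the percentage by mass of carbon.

mol C = 0.6736 g CO₂ ÷ 44.009 g/mol = 0.015306 mol
mol H = 2 × 0.2757 g H₂O ÷ 18.015 g/mol = 0.030608 mol
mass % C = 0.18384 g ÷ 0.2147 g × 100%

85.63%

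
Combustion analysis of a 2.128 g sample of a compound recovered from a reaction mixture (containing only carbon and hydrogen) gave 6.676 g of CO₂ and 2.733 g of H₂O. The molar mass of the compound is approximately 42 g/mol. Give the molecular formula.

mol C = 6.676 g CO₂ ÷ 44.009 g/mol = 0.15170 mol
mol H = 2 × 2.733 g H₂O ÷ 18.015 g/mol = 0.30341 mol
Divide by the smallest (0.15170 mol): C 1.000, H 2.000
Empirical formula: CH2
Empirical-formula mass = 14.03 g/mol; 42 ÷ 14.03 ≈ 3, so the molecular formula is C3H6.

C3H6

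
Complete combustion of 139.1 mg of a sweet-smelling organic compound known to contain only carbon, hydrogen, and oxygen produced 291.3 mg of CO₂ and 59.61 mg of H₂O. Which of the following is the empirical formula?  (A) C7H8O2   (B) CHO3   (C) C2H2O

(C) C2H2O

mol C = 0.2913 g CO₂ ÷ 44.009 g/mol = 0.0066191 mol
mol H = 2 × 0.05961 g H₂O ÷ 18.015 g/mol = 0.0066178 mol
mass O = 0.1391 − (0.079502 + 0.0066708) = 0.052927 g → mol O = 0.052927 ÷ 15.999 = 0.0033082 mol
Divide by the smallest (0.0033082 mol): C 2.001, H 2.000, O 1.000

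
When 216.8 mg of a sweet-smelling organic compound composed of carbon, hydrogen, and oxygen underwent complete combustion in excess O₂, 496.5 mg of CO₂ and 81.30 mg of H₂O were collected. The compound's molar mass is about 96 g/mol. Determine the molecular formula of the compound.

C5H4O2

mol C = 0.4965 g CO₂ ÷ 44.009 g/mol = 0.011282 mol
mol H = 2 × 0.08130 g H₂O ÷ 18.015 g/mol = 0.0090258 mol
mass O = 0.2168 − (0.13551 + 0.0090980) = 0.072196 g → mol O = 0.072196 ÷ 15.999 = 0.0045126 mol
Divide by the smallest (0.0045126 mol): C 2.500, H 2.000, O 1.000
Multiplying each by 2 gives whole numbers: C 5.00, H 4.00, O 2.00
Empirical formula: C5H4O2
Empirical-formula mass = 96.08 g/mol; 96 ÷ 96.08 ≈ 1, so the molecular formula is C5H4O2.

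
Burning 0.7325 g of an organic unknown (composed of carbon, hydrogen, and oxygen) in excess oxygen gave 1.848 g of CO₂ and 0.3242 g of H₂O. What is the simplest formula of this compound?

mol C = 1.848 g CO₂ ÷ 44.009 g/mol = 0.041991 mol
mol H = 2 × 0.3242 g H₂O ÷ 18.015 g/mol = 0.035992 mol
mass O = 0.7325 − (0.50436 + 0.036280) = 0.19186 g → mol O = 0.19186 ÷ 15.999 = 0.011992 mol
Divide by the smallest (0.011992 mol): C 3.502, H 3.001, O 1.000
Multiplying each by 2 gives whole numbers: C 7.00, H 6.00, O 2.00

C7H6O2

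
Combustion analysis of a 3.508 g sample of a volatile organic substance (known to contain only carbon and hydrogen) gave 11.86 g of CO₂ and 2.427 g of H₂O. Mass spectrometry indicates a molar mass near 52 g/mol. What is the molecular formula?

C4H4

mol C = 11.86 g CO₂ ÷ 44.009 g/mol = 0.26949 mol
mol H = 2 × 2.427 g H₂O ÷ 18.015 g/mol = 0.26944 mol
Divide by the smallest (0.26944 mol): C 1.000, H 1.000
Empirical formula: CH
Empirical-formula mass = 13.02 g/mol; 52 ÷ 13.02 ≈ 4, so the molecular formula is C4H4.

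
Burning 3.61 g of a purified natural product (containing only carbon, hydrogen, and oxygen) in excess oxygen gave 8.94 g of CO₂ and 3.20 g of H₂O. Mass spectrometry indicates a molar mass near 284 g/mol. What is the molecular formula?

mol C = 8.94 g CO₂ ÷ 44.009 g/mol = 0.2031 mol
mol H = 2 × 3.20 g H₂O ÷ 18.015 g/mol = 0.3553 mol
mass O = 3.61 − (2.440 + 0.3581) = 0.8120 g → mol O = 0.8120 ÷ 15.999 = 0.05075 mol
Divide by the smallest (0.05075 mol): C 4.003, H 7.000, O 1.000
Empirical formula: C4H7O
Empirical-formula mass = 71.10 g/mol; 284 ÷ 71.10 ≈ 4, so the molecular formula is C16H28O4.

C16H28O4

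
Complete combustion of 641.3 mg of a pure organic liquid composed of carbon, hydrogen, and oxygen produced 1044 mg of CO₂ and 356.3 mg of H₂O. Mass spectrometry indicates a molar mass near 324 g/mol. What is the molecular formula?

C12H20O10

mol C = 1.044 g CO₂ ÷ 44.009 g/mol = 0.023722 mol
mol H = 2 × 0.3563 g H₂O ÷ 18.015 g/mol = 0.039556 mol
mass O = 0.6413 − (0.28493 + 0.039872) = 0.31650 g → mol O = 0.31650 ÷ 15.999 = 0.019782 mol
Divide by the smallest (0.019782 mol): C 1.199, H 2.000, O 1.000
Multiplying each by 5 gives whole numbers: C 6.00, H 10.00, O 5.00
Empirical formula: C6H10O5
Empirical-formula mass = 162.14 g/mol; 324 ÷ 162.14 ≈ 2, so the molecular formula is C12H20O10.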